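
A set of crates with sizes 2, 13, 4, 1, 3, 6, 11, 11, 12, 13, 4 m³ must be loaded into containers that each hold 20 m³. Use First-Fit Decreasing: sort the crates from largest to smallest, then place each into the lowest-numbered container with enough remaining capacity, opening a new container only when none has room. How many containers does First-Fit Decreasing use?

Sorted descending: 13, 13, 12, 11, 11, 6, 4, 4, 3, 2, 1.
container 1: place 13 m³, 7 m³ left
container 2: place 13 m³, 7 m³ left
container 3: place 12 m³, 8 m³ left
container 4: place 11 m³, 9 m³ left
container 5: place 11 m³, 9 m³ left
container 1: place 6 m³, 1 m³ left
container 2: place 4 m³, 3 m³ left
container 3: place 4 m³, 4 m³ left
container 2: place 3 m³, 0 m³ left
container 3: place 2 m³, 2 m³ left
container 1: place 1 m³, 0 m³ left

5 containers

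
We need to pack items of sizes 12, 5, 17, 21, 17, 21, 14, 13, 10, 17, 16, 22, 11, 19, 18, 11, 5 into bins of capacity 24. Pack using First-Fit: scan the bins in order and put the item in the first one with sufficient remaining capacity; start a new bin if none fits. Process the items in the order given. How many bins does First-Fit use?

13 bins

12 → bin 1 (remaining 12)
5 → bin 1 (remaining 7)
17 → bin 2 (remaining 7)
21 → bin 3 (remaining 3)
17 → bin 4 (remaining 7)
21 → bin 5 (remaining 3)
14 → bin 6 (remaining 10)
13 → bin 7 (remaining 11)
10 → bin 6 (remaining 0)
17 → bin 8 (remaining 7)
16 → bin 9 (remaining 8)
22 → bin 10 (remaining 2)
11 → bin 7 (remaining 0)
19 → bin 11 (remaining 5)
18 → bin 12 (remaining 6)
11 → bin 13 (remaining 13)
5 → bin 1 (remaining 2)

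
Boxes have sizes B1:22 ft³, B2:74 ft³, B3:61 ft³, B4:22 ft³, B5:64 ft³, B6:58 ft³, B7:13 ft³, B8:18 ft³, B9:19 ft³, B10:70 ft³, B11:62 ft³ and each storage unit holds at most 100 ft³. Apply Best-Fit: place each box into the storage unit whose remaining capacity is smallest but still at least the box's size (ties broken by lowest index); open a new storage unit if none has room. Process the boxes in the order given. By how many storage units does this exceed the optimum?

Best-Fit: [22,74] [61,22,13] [64,18] [58,19] [70] [62] → 6 storage units.
6 boxes exceed 50 ft³ (half the capacity), and no two of those can share a storage unit, so at least 6 storage units are needed.
So 6 is already optimal.

0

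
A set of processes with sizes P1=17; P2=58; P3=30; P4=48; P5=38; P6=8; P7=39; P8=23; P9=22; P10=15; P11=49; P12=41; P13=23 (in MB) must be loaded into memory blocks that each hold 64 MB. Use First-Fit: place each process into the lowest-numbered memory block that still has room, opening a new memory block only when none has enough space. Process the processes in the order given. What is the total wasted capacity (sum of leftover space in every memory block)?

memory block 1: place P1 (17 MB), 47 MB left
memory block 2: place P2 (58 MB), 6 MB left
memory block 1: place P3 (30 MB), 17 MB left
memory block 3: place P4 (48 MB), 16 MB left
memory block 4: place P5 (38 MB), 26 MB left
memory block 1: place P6 (8 MB), 9 MB left
memory block 5: place P7 (39 MB), 25 MB left
memory block 4: place P8 (23 MB), 3 MB left
memory block 5: place P9 (22 MB), 3 MB left
memory block 3: place P10 (15 MB), 1 MB left
memory block 6: place P11 (49 MB), 15 MB left
memory block 7: place P12 (41 MB), 23 MB left
memory block 7: place P13 (23 MB), 0 MB left
7 memory blocks × 64 MB = 448 MB; used 411 MB; unused 37 MB.

37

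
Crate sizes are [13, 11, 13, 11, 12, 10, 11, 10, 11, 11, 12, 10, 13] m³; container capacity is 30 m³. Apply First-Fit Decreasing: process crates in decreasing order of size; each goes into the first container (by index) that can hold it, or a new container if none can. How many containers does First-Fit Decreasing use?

6 containers

Sorted descending: 13, 13, 13, 12, 12, 11, 11, 11, 11, 11, 10, 10, 10.
13 m³ → container 1 (remaining 17 m³)
13 m³ → container 1 (remaining 4 m³)
13 m³ → container 2 (remaining 17 m³)
12 m³ → container 2 (remaining 5 m³)
12 m³ → container 3 (remaining 18 m³)
11 m³ → container 3 (remaining 7 m³)
11 m³ → container 4 (remaining 19 m³)
11 m³ → container 4 (remaining 8 m³)
11 m³ → container 5 (remaining 19 m³)
11 m³ → container 5 (remaining 8 m³)
10 m³ → container 6 (remaining 20 m³)
10 m³ → container 6 (remaining 10 m³)
10 m³ → container 6 (remaining 0 m³)
Final containers: [13,13] [13,12] [12,11] [11,11] [11,11] [10,10,10].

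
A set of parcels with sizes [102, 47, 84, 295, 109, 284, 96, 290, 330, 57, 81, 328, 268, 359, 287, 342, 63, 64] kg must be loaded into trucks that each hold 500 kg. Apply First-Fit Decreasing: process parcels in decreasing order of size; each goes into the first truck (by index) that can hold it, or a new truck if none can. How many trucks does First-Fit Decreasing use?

9 trucks

Sorted descending: 359, 342, 330, 328, 295, 290, 287, 284, 268, 109, 102, 96, 84, 81, 64, 63, 57, 47.
truck 1: place 359 kg, 141 kg left
truck 2: place 342 kg, 158 kg left
truck 3: place 330 kg, 170 kg left
truck 4: place 328 kg, 172 kg left
truck 5: place 295 kg, 205 kg left
truck 6: place 290 kg, 210 kg left
truck 7: place 287 kg, 213 kg left
truck 8: place 284 kg, 216 kg left
truck 9: place 268 kg, 232 kg left
truck 1: place 109 kg, 32 kg left
truck 2: place 102 kg, 56 kg left
truck 3: place 96 kg, 74 kg left
truck 4: place 84 kg, 88 kg left
truck 4: place 81 kg, 7 kg left
truck 3: place 64 kg, 10 kg left
truck 5: place 63 kg, 142 kg left
truck 5: place 57 kg, 85 kg left
truck 2: place 47 kg, 9 kg left
Final trucks: [359,109] [342,102,47] [330,96,64] [328,84,81] [295,63,57] [290] [287] [284] [268].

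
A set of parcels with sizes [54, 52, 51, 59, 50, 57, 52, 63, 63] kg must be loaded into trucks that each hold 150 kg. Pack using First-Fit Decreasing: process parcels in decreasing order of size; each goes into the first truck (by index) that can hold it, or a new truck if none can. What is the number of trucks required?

Sorted descending: 63, 63, 59, 57, 54, 52, 52, 51, 50.
truck 1: place 63 kg, 87 kg left
truck 1: place 63 kg, 24 kg left
truck 2: place 59 kg, 91 kg left
truck 2: place 57 kg, 34 kg left
truck 3: place 54 kg, 96 kg left
truck 3: place 52 kg, 44 kg left
truck 4: place 52 kg, 98 kg left
truck 4: place 51 kg, 47 kg left
truck 5: place 50 kg, 100 kg left
Final trucks: [63,63] [59,57] [54,52] [52,51] [50].

5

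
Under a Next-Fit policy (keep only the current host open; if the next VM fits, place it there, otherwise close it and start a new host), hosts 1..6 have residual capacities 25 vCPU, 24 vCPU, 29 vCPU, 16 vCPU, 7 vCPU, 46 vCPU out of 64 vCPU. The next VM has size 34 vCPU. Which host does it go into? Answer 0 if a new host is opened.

6

Next-Fit only looks at host 6, which has 46 vCPU free.
34 vCPU fits there.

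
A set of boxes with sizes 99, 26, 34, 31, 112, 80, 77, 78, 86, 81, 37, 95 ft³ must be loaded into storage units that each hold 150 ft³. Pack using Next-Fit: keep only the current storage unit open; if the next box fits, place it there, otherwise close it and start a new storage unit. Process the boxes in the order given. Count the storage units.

99 ft³ → storage unit 1 (remaining 51 ft³)
26 ft³ → storage unit 1 (remaining 25 ft³)
34 ft³ → storage unit 2 (remaining 116 ft³)
31 ft³ → storage unit 2 (remaining 85 ft³)
112 ft³ → storage unit 3 (remaining 38 ft³)
80 ft³ → storage unit 4 (remaining 70 ft³)
77 ft³ → storage unit 5 (remaining 73 ft³)
78 ft³ → storage unit 6 (remaining 72 ft³)
86 ft³ → storage unit 7 (remaining 64 ft³)
81 ft³ → storage unit 8 (remaining 69 ft³)
37 ft³ → storage unit 8 (remaining 32 ft³)
95 ft³ → storage unit 9 (remaining 55 ft³)

9 storage units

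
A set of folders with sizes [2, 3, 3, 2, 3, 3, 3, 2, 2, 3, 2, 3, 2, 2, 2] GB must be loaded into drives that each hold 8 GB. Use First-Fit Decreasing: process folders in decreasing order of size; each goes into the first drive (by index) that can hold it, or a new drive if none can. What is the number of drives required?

5

Sorted descending: 3, 3, 3, 3, 3, 3, 3, 2, 2, 2, 2, 2, 2, 2, 2.
Put 3 GB in drive 1; 5 GB remain.
Put 3 GB in drive 1; 2 GB remain.
Put 3 GB in drive 2; 5 GB remain.
Put 3 GB in drive 2; 2 GB remain.
Put 3 GB in drive 3; 5 GB remain.
Put 3 GB in drive 3; 2 GB remain.
Put 3 GB in drive 4; 5 GB remain.
Put 2 GB in drive 1; 0 GB remain.
Put 2 GB in drive 2; 0 GB remain.
Put 2 GB in drive 3; 0 GB remain.
Put 2 GB in drive 4; 3 GB remain.
Put 2 GB in drive 4; 1 GB remain.
Put 2 GB in drive 5; 6 GB remain.
Put 2 GB in drive 5; 4 GB remain.
Put 2 GB in drive 5; 2 GB remain.
Final drives: [3,3,2] [3,3,2] [3,3,2] [3,2,2] [2,2,2].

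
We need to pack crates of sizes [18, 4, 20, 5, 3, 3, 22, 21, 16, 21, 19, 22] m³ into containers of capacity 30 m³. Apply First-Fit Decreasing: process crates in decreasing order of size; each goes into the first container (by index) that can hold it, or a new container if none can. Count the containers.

Sorted descending: 22, 22, 21, 21, 20, 19, 18, 16, 5, 4, 3, 3.
Put 22 m³ in container 1; 8 m³ remain.
Put 22 m³ in container 2; 8 m³ remain.
Put 21 m³ in container 3; 9 m³ remain.
Put 21 m³ in container 4; 9 m³ remain.
Put 20 m³ in container 5; 10 m³ remain.
Put 19 m³ in container 6; 11 m³ remain.
Put 18 m³ in container 7; 12 m³ remain.
Put 16 m³ in container 8; 14 m³ remain.
Put 5 m³ in container 1; 3 m³ remain.
Put 4 m³ in container 2; 4 m³ remain.
Put 3 m³ in container 1; 0 m³ remain.
Put 3 m³ in container 2; 1 m³ remain.

8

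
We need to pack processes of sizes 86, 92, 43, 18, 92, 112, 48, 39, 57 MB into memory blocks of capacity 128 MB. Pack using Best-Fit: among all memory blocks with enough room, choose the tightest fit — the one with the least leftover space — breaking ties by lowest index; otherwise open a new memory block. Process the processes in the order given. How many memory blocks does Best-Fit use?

memory block 1: place 86 MB, 42 MB left
memory block 2: place 92 MB, 36 MB left
memory block 3: place 43 MB, 85 MB left
memory block 2: place 18 MB, 18 MB left
memory block 4: place 92 MB, 36 MB left
memory block 5: place 112 MB, 16 MB left
memory block 3: place 48 MB, 37 MB left
memory block 1: place 39 MB, 3 MB left
memory block 6: place 57 MB, 71 MB left

6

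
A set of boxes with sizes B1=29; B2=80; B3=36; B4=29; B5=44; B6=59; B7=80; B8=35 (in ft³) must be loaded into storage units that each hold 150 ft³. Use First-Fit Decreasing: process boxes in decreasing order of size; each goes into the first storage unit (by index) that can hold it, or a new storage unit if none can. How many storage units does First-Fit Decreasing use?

3

Sorted descending: 80, 80, 59, 44, 36, 35, 29, 29.
Put 80 ft³ in storage unit 1; 70 ft³ remain.
Put 80 ft³ in storage unit 2; 70 ft³ remain.
Put 59 ft³ in storage unit 1; 11 ft³ remain.
Put 44 ft³ in storage unit 2; 26 ft³ remain.
Put 36 ft³ in storage unit 3; 114 ft³ remain.
Put 35 ft³ in storage unit 3; 79 ft³ remain.
Put 29 ft³ in storage unit 3; 50 ft³ remain.
Put 29 ft³ in storage unit 3; 21 ft³ remain.
Final storage units: [80,59] [80,44] [36,35,29,29].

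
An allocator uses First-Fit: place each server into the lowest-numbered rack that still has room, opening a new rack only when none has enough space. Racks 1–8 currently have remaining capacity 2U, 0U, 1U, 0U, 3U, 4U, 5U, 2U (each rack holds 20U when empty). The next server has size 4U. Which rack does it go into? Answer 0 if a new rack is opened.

Racks with room: rack 6 (4U), rack 7 (5U).
The first with room is rack 6.

6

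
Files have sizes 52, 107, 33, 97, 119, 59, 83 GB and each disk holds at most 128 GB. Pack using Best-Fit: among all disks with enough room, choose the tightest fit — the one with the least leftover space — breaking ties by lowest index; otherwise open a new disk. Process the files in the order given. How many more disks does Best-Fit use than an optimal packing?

Best-Fit: [52,33] [107] [97] [119] [59] [83] → 6 disks.
Total size 550 GB; any packing needs at least ⌈550/128⌉ = 5 disks.
An optimal packing achieves that bound: [119] [107] [97] [83,33] [59,52] → 5 disks.
Excess: 6 − 5 = 1.

1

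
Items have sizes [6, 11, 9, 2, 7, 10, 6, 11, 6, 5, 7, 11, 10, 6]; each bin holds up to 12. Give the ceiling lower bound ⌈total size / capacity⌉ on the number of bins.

Total size = 6 + 11 + 9 + 2 + 7 + 10 + 6 + 11 + 6 + 5 + 7 + 11 + 10 + 6 = 107.
⌈107 / 12⌉ = 9.

9 bins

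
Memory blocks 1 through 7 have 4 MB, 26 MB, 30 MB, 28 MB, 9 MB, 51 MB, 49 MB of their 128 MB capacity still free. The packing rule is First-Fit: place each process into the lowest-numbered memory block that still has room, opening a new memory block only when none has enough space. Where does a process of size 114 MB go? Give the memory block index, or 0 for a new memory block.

No memory block has ≥ 114 MB free, so a new memory block is opened.

0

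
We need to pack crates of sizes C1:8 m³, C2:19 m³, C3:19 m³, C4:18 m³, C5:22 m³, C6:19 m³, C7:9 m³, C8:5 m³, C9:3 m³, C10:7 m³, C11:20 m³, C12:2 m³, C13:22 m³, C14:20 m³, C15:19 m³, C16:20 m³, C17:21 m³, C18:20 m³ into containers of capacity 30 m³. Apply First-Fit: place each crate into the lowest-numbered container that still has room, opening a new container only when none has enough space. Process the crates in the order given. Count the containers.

Put C1 (8 m³) in container 1; 22 m³ remain.
Put C2 (19 m³) in container 1; 3 m³ remain.
Put C3 (19 m³) in container 2; 11 m³ remain.
Put C4 (18 m³) in container 3; 12 m³ remain.
Put C5 (22 m³) in container 4; 8 m³ remain.
Put C6 (19 m³) in container 5; 11 m³ remain.
Put C7 (9 m³) in container 2; 2 m³ remain.
Put C8 (5 m³) in container 3; 7 m³ remain.
Put C9 (3 m³) in container 1; 0 m³ remain.
Put C10 (7 m³) in container 3; 0 m³ remain.
Put C11 (20 m³) in container 6; 10 m³ remain.
Put C12 (2 m³) in container 2; 0 m³ remain.
Put C13 (22 m³) in container 7; 8 m³ remain.
Put C14 (20 m³) in container 8; 10 m³ remain.
Put C15 (19 m³) in container 9; 11 m³ remain.
Put C16 (20 m³) in container 10; 10 m³ remain.
Put C17 (21 m³) in container 11; 9 m³ remain.
Put C18 (20 m³) in container 12; 10 m³ remain.

12 containers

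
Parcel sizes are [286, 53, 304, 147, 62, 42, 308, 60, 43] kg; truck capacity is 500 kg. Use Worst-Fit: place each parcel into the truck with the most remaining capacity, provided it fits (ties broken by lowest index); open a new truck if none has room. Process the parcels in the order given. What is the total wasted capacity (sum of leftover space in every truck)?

truck 1: place 286 kg, 214 kg left
truck 1: place 53 kg, 161 kg left
truck 2: place 304 kg, 196 kg left
truck 2: place 147 kg, 49 kg left
truck 1: place 62 kg, 99 kg left
truck 1: place 42 kg, 57 kg left
truck 3: place 308 kg, 192 kg left
truck 3: place 60 kg, 132 kg left
truck 3: place 43 kg, 89 kg left
3 trucks × 500 kg = 1500 kg; used 1305 kg; unused 195 kg.

195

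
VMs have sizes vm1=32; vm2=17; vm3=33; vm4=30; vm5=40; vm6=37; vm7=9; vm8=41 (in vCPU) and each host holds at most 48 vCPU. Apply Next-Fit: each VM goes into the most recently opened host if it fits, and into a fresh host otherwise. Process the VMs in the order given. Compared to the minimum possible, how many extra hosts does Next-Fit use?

Next-Fit: [32] [17] [33] [30] [40] [37,9] [41] → 7 hosts.
6 VMs exceed 24 vCPU (half the capacity), and no two of those can share a host, so at least 6 hosts are needed.
An optimal packing achieves that bound: [41] [40] [37,9] [33] [32] [30,17] → 6 hosts.
Excess: 7 − 6 = 1.

1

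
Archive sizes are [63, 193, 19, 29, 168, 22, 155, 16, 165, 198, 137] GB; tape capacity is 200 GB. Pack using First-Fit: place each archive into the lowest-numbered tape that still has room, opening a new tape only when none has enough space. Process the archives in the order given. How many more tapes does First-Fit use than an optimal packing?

1

First-Fit: [63,19,29,22,16] [193] [168] [155] [165] [198] [137] → 7 tapes.
Total size 1165 GB; any packing needs at least ⌈1165/200⌉ = 6 tapes.
An optimal packing achieves that bound: [198] [193] [168,29] [165,22] [155,19,16] [137,63] → 6 tapes.
Excess: 7 − 6 = 1.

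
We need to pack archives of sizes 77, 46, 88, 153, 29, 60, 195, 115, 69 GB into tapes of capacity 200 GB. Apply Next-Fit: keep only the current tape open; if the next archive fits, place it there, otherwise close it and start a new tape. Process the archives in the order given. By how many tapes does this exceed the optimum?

1

Next-Fit: [77,46] [88] [153,29] [60] [195] [115,69] → 6 tapes.
Total size 832 GB; any packing needs at least ⌈832/200⌉ = 5 tapes.
An optimal packing achieves that bound: [195] [153,46] [115,77] [88,69,29] [60] → 5 tapes.
Excess: 6 − 5 = 1.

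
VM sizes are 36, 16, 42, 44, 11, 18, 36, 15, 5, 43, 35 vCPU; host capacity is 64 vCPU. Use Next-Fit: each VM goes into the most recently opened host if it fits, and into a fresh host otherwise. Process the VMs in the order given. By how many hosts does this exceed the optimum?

Next-Fit: [36,16] [42] [44,11] [18,36] [15,5,43] [35] → 6 hosts.
6 VMs exceed 32 vCPU (half the capacity), and no two of those can share a host, so at least 6 hosts are needed.
So 6 is already optimal.

0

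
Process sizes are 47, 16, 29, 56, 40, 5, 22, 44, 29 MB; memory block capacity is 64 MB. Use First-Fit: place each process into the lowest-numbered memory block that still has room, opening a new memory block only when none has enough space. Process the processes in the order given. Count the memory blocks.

47 MB → memory block 1 (remaining 17 MB)
16 MB → memory block 1 (remaining 1 MB)
29 MB → memory block 2 (remaining 35 MB)
56 MB → memory block 3 (remaining 8 MB)
40 MB → memory block 4 (remaining 24 MB)
5 MB → memory block 2 (remaining 30 MB)
22 MB → memory block 2 (remaining 8 MB)
44 MB → memory block 5 (remaining 20 MB)
29 MB → memory block 6 (remaining 35 MB)
Final memory blocks: [47,16] [29,5,22] [56] [40] [44] [29].

6 memory blocks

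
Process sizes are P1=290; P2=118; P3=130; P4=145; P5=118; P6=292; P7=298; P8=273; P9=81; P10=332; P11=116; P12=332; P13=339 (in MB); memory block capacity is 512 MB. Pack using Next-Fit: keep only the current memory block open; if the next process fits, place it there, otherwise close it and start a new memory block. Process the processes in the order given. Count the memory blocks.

memory block 1: place P1 (290 MB), 222 MB left
memory block 1: place P2 (118 MB), 104 MB left
memory block 2: place P3 (130 MB), 382 MB left
memory block 2: place P4 (145 MB), 237 MB left
memory block 2: place P5 (118 MB), 119 MB left
memory block 3: place P6 (292 MB), 220 MB left
memory block 4: place P7 (298 MB), 214 MB left
memory block 5: place P8 (273 MB), 239 MB left
memory block 5: place P9 (81 MB), 158 MB left
memory block 6: place P10 (332 MB), 180 MB left
memory block 6: place P11 (116 MB), 64 MB left
memory block 7: place P12 (332 MB), 180 MB left
memory block 8: place P13 (339 MB), 173 MB left

8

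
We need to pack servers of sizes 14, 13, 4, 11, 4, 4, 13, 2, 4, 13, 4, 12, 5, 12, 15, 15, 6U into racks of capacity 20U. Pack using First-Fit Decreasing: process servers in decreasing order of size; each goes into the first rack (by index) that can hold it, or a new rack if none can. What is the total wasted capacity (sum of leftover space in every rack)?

Sorted descending: 15, 15, 14, 13, 13, 13, 12, 12, 11, 6, 5, 4, 4, 4, 4, 4, 2.
15U → rack 1 (remaining 5U)
15U → rack 2 (remaining 5U)
14U → rack 3 (remaining 6U)
13U → rack 4 (remaining 7U)
13U → rack 5 (remaining 7U)
13U → rack 6 (remaining 7U)
12U → rack 7 (remaining 8U)
12U → rack 8 (remaining 8U)
11U → rack 9 (remaining 9U)
6U → rack 3 (remaining 0U)
5U → rack 1 (remaining 0U)
4U → rack 2 (remaining 1U)
4U → rack 4 (remaining 3U)
4U → rack 5 (remaining 3U)
4U → rack 6 (remaining 3U)
4U → rack 7 (remaining 4U)
2U → rack 4 (remaining 1U)
9 racks × 20U = 180U; used 151U; unused 29U.

29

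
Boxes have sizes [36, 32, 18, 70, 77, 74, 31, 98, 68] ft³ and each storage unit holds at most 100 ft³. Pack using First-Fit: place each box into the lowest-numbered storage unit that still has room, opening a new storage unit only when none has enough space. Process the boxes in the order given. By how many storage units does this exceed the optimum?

0

First-Fit: [36,32,18] [70] [77] [74] [31,68] [98] → 6 storage units.
Total size 504 ft³; any packing needs at least ⌈504/100⌉ = 6 storage units.
So 6 is already optimal.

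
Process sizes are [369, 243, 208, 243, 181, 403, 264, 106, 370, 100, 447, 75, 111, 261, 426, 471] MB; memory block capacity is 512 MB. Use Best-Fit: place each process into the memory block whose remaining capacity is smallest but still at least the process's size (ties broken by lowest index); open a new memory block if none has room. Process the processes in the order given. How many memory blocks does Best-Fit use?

10

369 MB → memory block 1 (remaining 143 MB)
243 MB → memory block 2 (remaining 269 MB)
208 MB → memory block 2 (remaining 61 MB)
243 MB → memory block 3 (remaining 269 MB)
181 MB → memory block 3 (remaining 88 MB)
403 MB → memory block 4 (remaining 109 MB)
264 MB → memory block 5 (remaining 248 MB)
106 MB → memory block 4 (remaining 3 MB)
370 MB → memory block 6 (remaining 142 MB)
100 MB → memory block 6 (remaining 42 MB)
447 MB → memory block 7 (remaining 65 MB)
75 MB → memory block 3 (remaining 13 MB)
111 MB → memory block 1 (remaining 32 MB)
261 MB → memory block 8 (remaining 251 MB)
426 MB → memory block 9 (remaining 86 MB)
471 MB → memory block 10 (remaining 41 MB)
Final memory blocks: [369,111] [243,208] [243,181,75] [403,106] [264] [370,100] [447] [261] [426] [471].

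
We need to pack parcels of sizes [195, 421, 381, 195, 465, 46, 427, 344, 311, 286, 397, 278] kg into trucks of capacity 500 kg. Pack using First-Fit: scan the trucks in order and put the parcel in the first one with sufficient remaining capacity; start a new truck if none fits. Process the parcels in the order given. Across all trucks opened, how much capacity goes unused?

Put 195 kg in truck 1; 305 kg remain.
Put 421 kg in truck 2; 79 kg remain.
Put 381 kg in truck 3; 119 kg remain.
Put 195 kg in truck 1; 110 kg remain.
Put 465 kg in truck 4; 35 kg remain.
Put 46 kg in truck 1; 64 kg remain.
Put 427 kg in truck 5; 73 kg remain.
Put 344 kg in truck 6; 156 kg remain.
Put 311 kg in truck 7; 189 kg remain.
Put 286 kg in truck 8; 214 kg remain.
Put 397 kg in truck 9; 103 kg remain.
Put 278 kg in truck 10; 222 kg remain.
10 trucks × 500 kg = 5000 kg; used 3746 kg; unused 1254 kg.

1254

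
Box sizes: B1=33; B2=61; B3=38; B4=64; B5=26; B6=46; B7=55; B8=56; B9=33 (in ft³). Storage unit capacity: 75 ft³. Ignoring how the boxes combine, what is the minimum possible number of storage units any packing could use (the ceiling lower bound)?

Total size = 33 + 61 + 38 + 64 + 26 + 46 + 55 + 56 + 33 = 412 ft³.
⌈412 / 75⌉ = 6.

6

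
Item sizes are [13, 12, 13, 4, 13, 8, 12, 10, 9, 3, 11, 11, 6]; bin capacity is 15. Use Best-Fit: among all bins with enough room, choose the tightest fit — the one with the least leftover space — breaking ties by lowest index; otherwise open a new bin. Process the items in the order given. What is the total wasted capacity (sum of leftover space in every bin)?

Put 13 in bin 1; 2 remain.
Put 12 in bin 2; 3 remain.
Put 13 in bin 3; 2 remain.
Put 4 in bin 4; 11 remain.
Put 13 in bin 5; 2 remain.
Put 8 in bin 4; 3 remain.
Put 12 in bin 6; 3 remain.
Put 10 in bin 7; 5 remain.
Put 9 in bin 8; 6 remain.
Put 3 in bin 2; 0 remain.
Put 11 in bin 9; 4 remain.
Put 11 in bin 10; 4 remain.
Put 6 in bin 8; 0 remain.
10 bins × 15 = 150; used 125; unused 25.

25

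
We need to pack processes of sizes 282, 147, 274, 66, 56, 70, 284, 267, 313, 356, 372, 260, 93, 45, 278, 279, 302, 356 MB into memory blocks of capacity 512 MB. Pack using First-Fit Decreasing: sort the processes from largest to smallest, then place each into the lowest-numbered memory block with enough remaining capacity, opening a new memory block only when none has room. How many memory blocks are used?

12

Sorted descending: 372, 356, 356, 313, 302, 284, 282, 279, 278, 274, 267, 260, 147, 93, 70, 66, 56, 45.
Put 372 MB in memory block 1; 140 MB remain.
Put 356 MB in memory block 2; 156 MB remain.
Put 356 MB in memory block 3; 156 MB remain.
Put 313 MB in memory block 4; 199 MB remain.
Put 302 MB in memory block 5; 210 MB remain.
Put 284 MB in memory block 6; 228 MB remain.
Put 282 MB in memory block 7; 230 MB remain.
Put 279 MB in memory block 8; 233 MB remain.
Put 278 MB in memory block 9; 234 MB remain.
Put 274 MB in memory block 10; 238 MB remain.
Put 267 MB in memory block 11; 245 MB remain.
Put 260 MB in memory block 12; 252 MB remain.
Put 147 MB in memory block 2; 9 MB remain.
Put 93 MB in memory block 1; 47 MB remain.
Put 70 MB in memory block 3; 86 MB remain.
Put 66 MB in memory block 3; 20 MB remain.
Put 56 MB in memory block 4; 143 MB remain.
Put 45 MB in memory block 1; 2 MB remain.
Final memory blocks: [372,93,45] [356,147] [356,70,66] [313,56] [302] [284] [282] [279] [278] [274] [267] [260].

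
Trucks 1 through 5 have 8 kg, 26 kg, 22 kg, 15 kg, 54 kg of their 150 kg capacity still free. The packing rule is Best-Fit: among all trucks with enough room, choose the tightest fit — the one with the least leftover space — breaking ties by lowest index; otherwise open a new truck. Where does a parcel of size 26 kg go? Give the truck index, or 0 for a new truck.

2

Trucks with room: truck 2 (26 kg), truck 5 (54 kg).
Tightest fit is truck 2 with 26 kg free.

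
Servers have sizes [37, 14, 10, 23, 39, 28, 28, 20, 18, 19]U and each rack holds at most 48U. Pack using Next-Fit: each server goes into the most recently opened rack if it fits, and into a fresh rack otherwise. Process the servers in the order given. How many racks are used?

Put 37U in rack 1; 11U remain.
Put 14U in rack 2; 34U remain.
Put 10U in rack 2; 24U remain.
Put 23U in rack 2; 1U remain.
Put 39U in rack 3; 9U remain.
Put 28U in rack 4; 20U remain.
Put 28U in rack 5; 20U remain.
Put 20U in rack 5; 0U remain.
Put 18U in rack 6; 30U remain.
Put 19U in rack 6; 11U remain.

6 racks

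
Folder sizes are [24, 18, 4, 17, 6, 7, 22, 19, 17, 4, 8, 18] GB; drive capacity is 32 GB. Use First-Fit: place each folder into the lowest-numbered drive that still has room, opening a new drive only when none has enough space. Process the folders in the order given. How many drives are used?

7

24 GB → drive 1 (remaining 8 GB)
18 GB → drive 2 (remaining 14 GB)
4 GB → drive 1 (remaining 4 GB)
17 GB → drive 3 (remaining 15 GB)
6 GB → drive 2 (remaining 8 GB)
7 GB → drive 2 (remaining 1 GB)
22 GB → drive 4 (remaining 10 GB)
19 GB → drive 5 (remaining 13 GB)
17 GB → drive 6 (remaining 15 GB)
4 GB → drive 1 (remaining 0 GB)
8 GB → drive 3 (remaining 7 GB)
18 GB → drive 7 (remaining 14 GB)
Final drives: [24,4,4] [18,6,7] [17,8] [22] [19] [17] [18].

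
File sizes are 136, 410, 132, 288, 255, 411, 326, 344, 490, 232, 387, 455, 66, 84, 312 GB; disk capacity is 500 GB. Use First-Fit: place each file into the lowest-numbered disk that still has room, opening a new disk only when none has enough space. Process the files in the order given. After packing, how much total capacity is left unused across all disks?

1172

disk 1: place 136 GB, 364 GB left
disk 2: place 410 GB, 90 GB left
disk 1: place 132 GB, 232 GB left
disk 3: place 288 GB, 212 GB left
disk 4: place 255 GB, 245 GB left
disk 5: place 411 GB, 89 GB left
disk 6: place 326 GB, 174 GB left
disk 7: place 344 GB, 156 GB left
disk 8: place 490 GB, 10 GB left
disk 1: place 232 GB, 0 GB left
disk 9: place 387 GB, 113 GB left
disk 10: place 455 GB, 45 GB left
disk 2: place 66 GB, 24 GB left
disk 3: place 84 GB, 128 GB left
disk 11: place 312 GB, 188 GB left
11 disks × 500 GB = 5500 GB; used 4328 GB; unused 1172 GB.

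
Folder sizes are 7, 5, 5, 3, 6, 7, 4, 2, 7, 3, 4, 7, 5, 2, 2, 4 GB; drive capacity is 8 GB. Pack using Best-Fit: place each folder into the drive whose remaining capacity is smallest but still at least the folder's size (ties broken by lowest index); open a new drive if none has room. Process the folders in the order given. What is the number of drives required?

7 GB → drive 1 (remaining 1 GB)
5 GB → drive 2 (remaining 3 GB)
5 GB → drive 3 (remaining 3 GB)
3 GB → drive 2 (remaining 0 GB)
6 GB → drive 4 (remaining 2 GB)
7 GB → drive 5 (remaining 1 GB)
4 GB → drive 6 (remaining 4 GB)
2 GB → drive 4 (remaining 0 GB)
7 GB → drive 7 (remaining 1 GB)
3 GB → drive 3 (remaining 0 GB)
4 GB → drive 6 (remaining 0 GB)
7 GB → drive 8 (remaining 1 GB)
5 GB → drive 9 (remaining 3 GB)
2 GB → drive 9 (remaining 1 GB)
2 GB → drive 10 (remaining 6 GB)
4 GB → drive 10 (remaining 2 GB)

10 drives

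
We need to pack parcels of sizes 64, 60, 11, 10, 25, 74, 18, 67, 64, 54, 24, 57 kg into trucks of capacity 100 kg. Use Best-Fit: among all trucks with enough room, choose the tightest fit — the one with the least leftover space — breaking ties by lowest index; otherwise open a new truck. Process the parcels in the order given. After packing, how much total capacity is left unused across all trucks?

172

truck 1: place 64 kg, 36 kg left
truck 2: place 60 kg, 40 kg left
truck 1: place 11 kg, 25 kg left
truck 1: place 10 kg, 15 kg left
truck 2: place 25 kg, 15 kg left
truck 3: place 74 kg, 26 kg left
truck 3: place 18 kg, 8 kg left
truck 4: place 67 kg, 33 kg left
truck 5: place 64 kg, 36 kg left
truck 6: place 54 kg, 46 kg left
truck 4: place 24 kg, 9 kg left
truck 7: place 57 kg, 43 kg left
7 trucks × 100 kg = 700 kg; used 528 kg; unused 172 kg.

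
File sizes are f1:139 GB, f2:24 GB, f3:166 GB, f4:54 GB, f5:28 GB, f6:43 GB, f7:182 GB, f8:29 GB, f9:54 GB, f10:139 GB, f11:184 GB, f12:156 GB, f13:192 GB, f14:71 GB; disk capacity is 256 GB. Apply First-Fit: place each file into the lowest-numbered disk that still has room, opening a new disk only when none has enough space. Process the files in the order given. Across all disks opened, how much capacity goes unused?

disk 1: place f1 (139 GB), 117 GB left
disk 1: place f2 (24 GB), 93 GB left
disk 2: place f3 (166 GB), 90 GB left
disk 1: place f4 (54 GB), 39 GB left
disk 1: place f5 (28 GB), 11 GB left
disk 2: place f6 (43 GB), 47 GB left
disk 3: place f7 (182 GB), 74 GB left
disk 2: place f8 (29 GB), 18 GB left
disk 3: place f9 (54 GB), 20 GB left
disk 4: place f10 (139 GB), 117 GB left
disk 5: place f11 (184 GB), 72 GB left
disk 6: place f12 (156 GB), 100 GB left
disk 7: place f13 (192 GB), 64 GB left
disk 4: place f14 (71 GB), 46 GB left
7 disks × 256 GB = 1792 GB; used 1461 GB; unused 331 GB.

331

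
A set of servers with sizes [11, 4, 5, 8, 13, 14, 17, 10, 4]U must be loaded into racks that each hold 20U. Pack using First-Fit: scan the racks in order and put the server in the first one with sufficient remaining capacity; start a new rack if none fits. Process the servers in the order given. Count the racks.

5 racks

11U → rack 1 (remaining 9U)
4U → rack 1 (remaining 5U)
5U → rack 1 (remaining 0U)
8U → rack 2 (remaining 12U)
13U → rack 3 (remaining 7U)
14U → rack 4 (remaining 6U)
17U → rack 5 (remaining 3U)
10U → rack 2 (remaining 2U)
4U → rack 3 (remaining 3U)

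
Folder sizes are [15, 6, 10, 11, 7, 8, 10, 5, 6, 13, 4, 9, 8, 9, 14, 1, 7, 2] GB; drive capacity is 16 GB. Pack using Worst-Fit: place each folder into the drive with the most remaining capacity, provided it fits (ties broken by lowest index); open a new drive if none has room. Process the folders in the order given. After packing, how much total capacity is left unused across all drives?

15 GB → drive 1 (remaining 1 GB)
6 GB → drive 2 (remaining 10 GB)
10 GB → drive 2 (remaining 0 GB)
11 GB → drive 3 (remaining 5 GB)
7 GB → drive 4 (remaining 9 GB)
8 GB → drive 4 (remaining 1 GB)
10 GB → drive 5 (remaining 6 GB)
5 GB → drive 5 (remaining 1 GB)
6 GB → drive 6 (remaining 10 GB)
13 GB → drive 7 (remaining 3 GB)
4 GB → drive 6 (remaining 6 GB)
9 GB → drive 8 (remaining 7 GB)
8 GB → drive 9 (remaining 8 GB)
9 GB → drive 10 (remaining 7 GB)
14 GB → drive 11 (remaining 2 GB)
1 GB → drive 9 (remaining 7 GB)
7 GB → drive 8 (remaining 0 GB)
2 GB → drive 9 (remaining 5 GB)
11 drives × 16 GB = 176 GB; used 145 GB; unused 31 GB.

31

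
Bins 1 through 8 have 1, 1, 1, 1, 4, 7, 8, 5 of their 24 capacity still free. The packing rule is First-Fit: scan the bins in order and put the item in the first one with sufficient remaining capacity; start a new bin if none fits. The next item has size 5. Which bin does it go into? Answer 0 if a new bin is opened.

Bins with room: bin 6 (7), bin 7 (8), bin 8 (5).
The first with room is bin 6.

6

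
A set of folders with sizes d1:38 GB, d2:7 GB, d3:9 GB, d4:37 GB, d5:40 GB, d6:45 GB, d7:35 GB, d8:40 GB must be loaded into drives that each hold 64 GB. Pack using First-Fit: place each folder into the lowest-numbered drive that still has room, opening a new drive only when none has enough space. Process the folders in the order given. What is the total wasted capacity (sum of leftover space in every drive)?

133

Put d1 (38 GB) in drive 1; 26 GB remain.
Put d2 (7 GB) in drive 1; 19 GB remain.
Put d3 (9 GB) in drive 1; 10 GB remain.
Put d4 (37 GB) in drive 2; 27 GB remain.
Put d5 (40 GB) in drive 3; 24 GB remain.
Put d6 (45 GB) in drive 4; 19 GB remain.
Put d7 (35 GB) in drive 5; 29 GB remain.
Put d8 (40 GB) in drive 6; 24 GB remain.
6 drives × 64 GB = 384 GB; used 251 GB; unused 133 GB.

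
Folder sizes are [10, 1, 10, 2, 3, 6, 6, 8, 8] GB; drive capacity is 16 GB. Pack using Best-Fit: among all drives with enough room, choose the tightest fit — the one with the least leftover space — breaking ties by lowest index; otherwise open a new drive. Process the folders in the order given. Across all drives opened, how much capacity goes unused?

drive 1: place 10 GB, 6 GB left
drive 1: place 1 GB, 5 GB left
drive 2: place 10 GB, 6 GB left
drive 1: place 2 GB, 3 GB left
drive 1: place 3 GB, 0 GB left
drive 2: place 6 GB, 0 GB left
drive 3: place 6 GB, 10 GB left
drive 3: place 8 GB, 2 GB left
drive 4: place 8 GB, 8 GB left
4 drives × 16 GB = 64 GB; used 54 GB; unused 10 GB.

10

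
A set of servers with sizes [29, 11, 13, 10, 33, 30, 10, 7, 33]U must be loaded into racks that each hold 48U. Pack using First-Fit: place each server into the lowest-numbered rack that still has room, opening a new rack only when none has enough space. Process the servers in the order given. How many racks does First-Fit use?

5 racks

rack 1: place 29U, 19U left
rack 1: place 11U, 8U left
rack 2: place 13U, 35U left
rack 2: place 10U, 25U left
rack 3: place 33U, 15U left
rack 4: place 30U, 18U left
rack 2: place 10U, 15U left
rack 1: place 7U, 1U left
rack 5: place 33U, 15U left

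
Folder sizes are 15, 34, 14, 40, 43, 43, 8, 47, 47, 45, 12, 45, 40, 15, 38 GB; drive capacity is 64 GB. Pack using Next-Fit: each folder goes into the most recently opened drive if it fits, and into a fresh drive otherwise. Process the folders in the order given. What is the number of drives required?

drive 1: place 15 GB, 49 GB left
drive 1: place 34 GB, 15 GB left
drive 1: place 14 GB, 1 GB left
drive 2: place 40 GB, 24 GB left
drive 3: place 43 GB, 21 GB left
drive 4: place 43 GB, 21 GB left
drive 4: place 8 GB, 13 GB left
drive 5: place 47 GB, 17 GB left
drive 6: place 47 GB, 17 GB left
drive 7: place 45 GB, 19 GB left
drive 7: place 12 GB, 7 GB left
drive 8: place 45 GB, 19 GB left
drive 9: place 40 GB, 24 GB left
drive 9: place 15 GB, 9 GB left
drive 10: place 38 GB, 26 GB left
Final drives: [15,34,14] [40] [43] [43,8] [47] [47] [45,12] [45] [40,15] [38].

10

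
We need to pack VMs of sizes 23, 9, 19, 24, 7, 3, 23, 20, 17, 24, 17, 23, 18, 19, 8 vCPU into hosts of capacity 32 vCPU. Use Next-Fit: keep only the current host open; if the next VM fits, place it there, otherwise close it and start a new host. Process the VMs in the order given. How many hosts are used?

11 hosts

23 vCPU → host 1 (remaining 9 vCPU)
9 vCPU → host 1 (remaining 0 vCPU)
19 vCPU → host 2 (remaining 13 vCPU)
24 vCPU → host 3 (remaining 8 vCPU)
7 vCPU → host 3 (remaining 1 vCPU)
3 vCPU → host 4 (remaining 29 vCPU)
23 vCPU → host 4 (remaining 6 vCPU)
20 vCPU → host 5 (remaining 12 vCPU)
17 vCPU → host 6 (remaining 15 vCPU)
24 vCPU → host 7 (remaining 8 vCPU)
17 vCPU → host 8 (remaining 15 vCPU)
23 vCPU → host 9 (remaining 9 vCPU)
18 vCPU → host 10 (remaining 14 vCPU)
19 vCPU → host 11 (remaining 13 vCPU)
8 vCPU → host 11 (remaining 5 vCPU)
Final hosts: [23,9] [19] [24,7] [3,23] [20] [17] [24] [17] [23] [18] [19,8].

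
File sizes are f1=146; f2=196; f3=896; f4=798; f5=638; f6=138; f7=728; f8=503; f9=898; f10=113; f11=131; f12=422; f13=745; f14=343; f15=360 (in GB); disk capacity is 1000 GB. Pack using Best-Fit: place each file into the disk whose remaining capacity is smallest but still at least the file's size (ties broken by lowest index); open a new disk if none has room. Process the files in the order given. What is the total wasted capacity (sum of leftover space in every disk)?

Put f1 (146 GB) in disk 1; 854 GB remain.
Put f2 (196 GB) in disk 1; 658 GB remain.
Put f3 (896 GB) in disk 2; 104 GB remain.
Put f4 (798 GB) in disk 3; 202 GB remain.
Put f5 (638 GB) in disk 1; 20 GB remain.
Put f6 (138 GB) in disk 3; 64 GB remain.
Put f7 (728 GB) in disk 4; 272 GB remain.
Put f8 (503 GB) in disk 5; 497 GB remain.
Put f9 (898 GB) in disk 6; 102 GB remain.
Put f10 (113 GB) in disk 4; 159 GB remain.
Put f11 (131 GB) in disk 4; 28 GB remain.
Put f12 (422 GB) in disk 5; 75 GB remain.
Put f13 (745 GB) in disk 7; 255 GB remain.
Put f14 (343 GB) in disk 8; 657 GB remain.
Put f15 (360 GB) in disk 8; 297 GB remain.
8 disks × 1000 GB = 8000 GB; used 7055 GB; unused 945 GB.

945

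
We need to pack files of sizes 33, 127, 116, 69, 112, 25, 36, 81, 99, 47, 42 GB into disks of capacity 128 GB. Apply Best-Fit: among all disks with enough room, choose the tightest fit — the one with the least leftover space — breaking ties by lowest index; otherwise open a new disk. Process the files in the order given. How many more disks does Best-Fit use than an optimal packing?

Best-Fit: [33,69,25] [127] [116] [112] [36,81] [99] [47,42] → 7 disks.
Total size 787 GB; any packing needs at least ⌈787/128⌉ = 7 disks.
So 7 is already optimal.

0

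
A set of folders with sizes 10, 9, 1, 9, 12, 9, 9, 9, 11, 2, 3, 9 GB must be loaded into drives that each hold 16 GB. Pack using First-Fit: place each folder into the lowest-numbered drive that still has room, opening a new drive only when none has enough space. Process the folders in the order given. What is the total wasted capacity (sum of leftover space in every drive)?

Put 10 GB in drive 1; 6 GB remain.
Put 9 GB in drive 2; 7 GB remain.
Put 1 GB in drive 1; 5 GB remain.
Put 9 GB in drive 3; 7 GB remain.
Put 12 GB in drive 4; 4 GB remain.
Put 9 GB in drive 5; 7 GB remain.
Put 9 GB in drive 6; 7 GB remain.
Put 9 GB in drive 7; 7 GB remain.
Put 11 GB in drive 8; 5 GB remain.
Put 2 GB in drive 1; 3 GB remain.
Put 3 GB in drive 1; 0 GB remain.
Put 9 GB in drive 9; 7 GB remain.
9 drives × 16 GB = 144 GB; used 93 GB; unused 51 GB.

51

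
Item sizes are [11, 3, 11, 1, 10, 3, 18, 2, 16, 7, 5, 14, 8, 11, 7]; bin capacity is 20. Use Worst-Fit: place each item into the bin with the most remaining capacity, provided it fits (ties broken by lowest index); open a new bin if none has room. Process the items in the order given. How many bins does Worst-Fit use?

11 → bin 1 (remaining 9)
3 → bin 1 (remaining 6)
11 → bin 2 (remaining 9)
1 → bin 2 (remaining 8)
10 → bin 3 (remaining 10)
3 → bin 3 (remaining 7)
18 → bin 4 (remaining 2)
2 → bin 2 (remaining 6)
16 → bin 5 (remaining 4)
7 → bin 3 (remaining 0)
5 → bin 1 (remaining 1)
14 → bin 6 (remaining 6)
8 → bin 7 (remaining 12)
11 → bin 7 (remaining 1)
7 → bin 8 (remaining 13)
Final bins: [11,3,5] [11,1,2] [10,3,7] [18] [16] [14] [8,11] [7].

8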